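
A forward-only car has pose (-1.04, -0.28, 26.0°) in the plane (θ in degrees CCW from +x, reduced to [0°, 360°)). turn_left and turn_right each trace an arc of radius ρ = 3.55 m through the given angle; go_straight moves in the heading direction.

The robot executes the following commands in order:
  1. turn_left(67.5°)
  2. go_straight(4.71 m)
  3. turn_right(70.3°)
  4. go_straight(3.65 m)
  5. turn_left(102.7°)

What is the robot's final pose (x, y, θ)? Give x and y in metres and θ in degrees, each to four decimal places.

set_pose: (x, y, θ) = (-1.0400, -0.2800, 26.0000°), ρ = 3.55
turn_left(67.5°): centre at ρ to the left, rotate +67.5° → (0.9472, 3.1274, 93.5000°)
go_straight(4.71): x += 4.71·cos θ, y += 4.71·sin θ → (0.6596, 7.8287, 93.5000°)
turn_right(70.3°): centre at ρ to the right, rotate −70.3° → (2.8045, 11.3083, 23.2000°)
go_straight(3.65): x += 3.65·cos θ, y += 3.65·sin θ → (6.1594, 12.7462, 23.2000°)
turn_left(102.7°): centre at ρ to the left, rotate +102.7° → (7.6365, 18.0907, 125.9000°)

(7.6365, 18.0907, 125.9000°)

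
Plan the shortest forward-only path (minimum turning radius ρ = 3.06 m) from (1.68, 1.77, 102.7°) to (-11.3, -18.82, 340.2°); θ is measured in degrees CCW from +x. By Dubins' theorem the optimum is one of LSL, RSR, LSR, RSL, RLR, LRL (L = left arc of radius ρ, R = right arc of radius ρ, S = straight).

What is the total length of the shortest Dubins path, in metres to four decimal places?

31.9339 m

Let ψ = atan2(Δy, Δx) = atan2(-20.59, -12.98) = -122.2275° be the start→goal bearing.
Normalize: d = |goal − start| / ρ = 24.339854/3.06 = 7.954201, α = (θ_start − ψ) mod 360° = 224.9275° = 3.925725 rad, β = (θ_goal − ψ) mod 360° = 102.4275° = 1.787696 rad.
Common terms: sin α = -0.706211, cos α = -0.708001, sin β = 0.976569, cos β = -0.215203, cos(α−β) = -0.537300, d² = 63.269309. Work in radians in the unit-radius frame; every candidate has L = ρ·(t + p + q).
LSL: p² = 2 + d² − 2cos(α−β) + 2d(sin α − sin β) = 39.573565; p = √p² = 6.290752; φ = atan2(cos β − cos α, d + sin α − sin β) = 0.078417 rad; t = (φ − α) mod 2π = 2.435878 rad, q = (β − φ) mod 2π = 1.709279 rad → L = 3.06·(2.435878 + 6.290752 + 1.709279) = 3.06·10.435909 = 31.933882 m
RSR: p² = 2 + d² − 2cos(α−β) + 2d(sin β − sin α) = 93.114251; p = √p² = 9.649573; φ = atan2(cos α − cos β, d − sin α + sin β) = -0.051092 rad; t = (α − φ) mod 2π = 3.976816 rad, q = (φ − β) mod 2π = 4.444397 rad → L = 3.06·(3.976816 + 9.649573 + 4.444397) = 3.06·18.070786 = 55.296606 m
LSR: p² = d² − 2 + 2cos(α−β) + 2d(sin α + sin β) = 64.495678; p = √p² = 8.030920; φ = atan2(−cos α − cos β, d + sin α + sin β) − atan2(−2, p) = 0.355854 rad; t = (φ − α) mod 2π = 2.713315 rad, q = (φ − β) mod 2π = 4.851343 rad → L = 3.06·(2.713315 + 8.030920 + 4.851343) = 3.06·15.595578 = 47.722470 m
RSL: p² = d² − 2 + 2cos(α−β) − 2d(sin α + sin β) = 55.893741; p = √p² = 7.476212; φ = atan2(cos α + cos β, d − sin α − sin β) − atan2(2, p) = -0.380970 rad; t = (α − φ) mod 2π = 4.306695 rad, q = (β − φ) mod 2π = 2.168666 rad → L = 3.06·(4.306695 + 7.476212 + 2.168666) = 3.06·13.951573 = 42.691813 m
RLR: c = (6 − d² + 2cos(α−β) + 2d(sin α − sin β))/8 = -10.639281, |c| > 1 → infeasible
LRL: c = (6 − d² + 2cos(α−β) − 2d(sin α − sin β))/8 = -3.946696, |c| > 1 → infeasible
Shortest: LSL with L = 31.933882 m ≈ 31.9339 m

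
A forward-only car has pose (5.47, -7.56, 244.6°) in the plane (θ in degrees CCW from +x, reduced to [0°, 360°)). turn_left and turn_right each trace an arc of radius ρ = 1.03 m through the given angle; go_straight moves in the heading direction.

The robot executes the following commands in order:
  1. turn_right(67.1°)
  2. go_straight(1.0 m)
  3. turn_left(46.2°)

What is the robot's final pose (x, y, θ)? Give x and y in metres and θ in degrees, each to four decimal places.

set_pose: (x, y, θ) = (5.4700, -7.5600, 244.6000°), ρ = 1.03
turn_right(67.1°): centre at ρ to the right, rotate −67.1° → (4.4946, -8.1472, 177.5000°)
go_straight(1.0): x += 1.0·cos θ, y += 1.0·sin θ → (3.4956, -8.1036, 177.5000°)
turn_left(46.2°): centre at ρ to the left, rotate +46.2° → (2.7391, -8.3880, 223.7000°)

(2.7391, -8.3880, 223.7000°)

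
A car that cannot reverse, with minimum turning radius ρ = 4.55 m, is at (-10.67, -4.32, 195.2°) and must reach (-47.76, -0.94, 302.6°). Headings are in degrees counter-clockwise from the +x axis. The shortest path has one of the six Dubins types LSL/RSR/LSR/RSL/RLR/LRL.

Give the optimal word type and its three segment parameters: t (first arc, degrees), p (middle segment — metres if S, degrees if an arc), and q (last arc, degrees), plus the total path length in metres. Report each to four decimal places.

Let ψ = atan2(Δy, Δx) = atan2(3.38, -37.09) = 174.7930° be the start→goal bearing.
Normalize: d = |goal − start| / ρ = 37.243691/4.55 = 8.185427, α = (θ_start − ψ) mod 360° = 20.4070° = 0.356169 rad, β = (θ_goal − ψ) mod 360° = 127.8070° = 2.230652 rad.
Common terms: sin α = 0.348686, cos α = 0.937240, sin β = 0.790081, cos β = -0.613003, cos(α−β) = -0.299041, d² = 67.001208. Work in radians in the unit-radius frame; every candidate has L = ρ·(t + p + q).
LSL: p² = 2 + d² − 2cos(α−β) + 2d(sin α − sin β) = 62.373284; p = √p² = 7.897676; φ = atan2(cos β − cos α, d + sin α − sin β) = -0.197574 rad; t = (φ − α) mod 2π = 5.729443 rad, q = (β − φ) mod 2π = 2.428226 rad → L = 4.55·(5.729443 + 7.897676 + 2.428226) = 4.55·16.055345 = 73.051819 m
RSR: p² = 2 + d² − 2cos(α−β) + 2d(sin β − sin α) = 76.825294; p = √p² = 8.765004; φ = atan2(cos α − cos β, d − sin α + sin β) = 0.177803 rad; t = (α − φ) mod 2π = 0.178366 rad, q = (φ − β) mod 2π = 4.230336 rad → L = 4.55·(0.178366 + 8.765004 + 4.230336) = 4.55·13.173706 = 59.940361 m
LSR: p² = d² − 2 + 2cos(α−β) + 2d(sin α + sin β) = 83.045705; p = √p² = 9.112942; φ = atan2(−cos α − cos β, d + sin α + sin β) − atan2(−2, p) = 0.181283 rad; t = (φ − α) mod 2π = 6.108300 rad, q = (φ − β) mod 2π = 4.233816 rad → L = 4.55·(6.108300 + 9.112942 + 4.233816) = 4.55·19.455058 = 88.520512 m
RSL: p² = d² − 2 + 2cos(α−β) − 2d(sin α + sin β) = 45.760547; p = √p² = 6.764654; φ = atan2(cos α + cos β, d − sin α − sin β) − atan2(2, p) = -0.241485 rad; t = (α − φ) mod 2π = 0.597654 rad, q = (β − φ) mod 2π = 2.472137 rad → L = 4.55·(0.597654 + 6.764654 + 2.472137) = 4.55·9.834445 = 44.746725 m
RLR: c = (6 − d² + 2cos(α−β) + 2d(sin α − sin β))/8 = -8.603162, |c| > 1 → infeasible
LRL: c = (6 − d² + 2cos(α−β) − 2d(sin α − sin β))/8 = -6.796660, |c| > 1 → infeasible
Shortest: RSL with L = 44.746725 m ≈ 44.7467 m
Convert RSL to answer units (arcs ×180/π): t = 0.597654·180/π = 34.2430°, p = ρ·p = 4.55·6.764654 = 30.7792 m, q = 2.472137·180/π = 141.6430°, L = 44.7467 m.

RSL: t = 34.2430°, p = 30.7792 m, q = 141.6430°, L = 44.7467 m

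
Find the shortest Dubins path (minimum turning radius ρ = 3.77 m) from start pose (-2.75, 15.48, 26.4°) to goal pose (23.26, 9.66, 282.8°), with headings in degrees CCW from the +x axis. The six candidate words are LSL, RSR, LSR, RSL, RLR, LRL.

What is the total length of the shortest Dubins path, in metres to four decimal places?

Let ψ = atan2(Δy, Δx) = atan2(-5.82, 26.01) = -12.6127° be the start→goal bearing.
Normalize: d = |goal − start| / ρ = 26.653189/3.77 = 7.069811, α = (θ_start − ψ) mod 360° = 39.0127° = 0.680901 rad, β = (θ_goal − ψ) mod 360° = 295.4127° = 5.155925 rad.
Common terms: sin α = 0.629493, cos α = 0.777006, sin β = -0.903240, cos β = 0.429136, cos(α−β) = -0.235142, d² = 49.982234. Work in radians in the unit-radius frame; every candidate has L = ρ·(t + p + q).
LSL: p² = 2 + d² − 2cos(α−β) + 2d(sin α − sin β) = 74.124787; p = √p² = 8.609575; φ = atan2(cos β − cos α, d + sin α − sin β) = -0.040416 rad; t = (φ − α) mod 2π = 5.561868 rad, q = (β − φ) mod 2π = 5.196341 rad → L = 3.77·(5.561868 + 8.609575 + 5.196341) = 3.77·19.367785 = 73.016549 m
RSR: p² = 2 + d² − 2cos(α−β) + 2d(sin β − sin α) = 30.780250; p = √p² = 5.547995; φ = atan2(cos α − cos β, d − sin α + sin β) = 0.062743 rad; t = (α − φ) mod 2π = 0.618158 rad, q = (φ − β) mod 2π = 1.190003 rad → L = 3.77·(0.618158 + 5.547995 + 1.190003) = 3.77·7.356156 = 27.732709 m
LSR: p² = d² − 2 + 2cos(α−β) + 2d(sin α + sin β) = 43.641277; p = √p² = 6.606154; φ = atan2(−cos α − cos β, d + sin α + sin β) − atan2(−2, p) = 0.118328 rad; t = (φ − α) mod 2π = 5.720613 rad, q = (φ − β) mod 2π = 1.245589 rad → L = 3.77·(5.720613 + 6.606154 + 1.245589) = 3.77·13.572356 = 51.167782 m
RSL: p² = d² − 2 + 2cos(α−β) − 2d(sin α + sin β) = 51.382623; p = √p² = 7.168167; φ = atan2(cos α + cos β, d − sin α − sin β) − atan2(2, p) = -0.109300 rad; t = (α − φ) mod 2π = 0.790201 rad, q = (β − φ) mod 2π = 5.265225 rad → L = 3.77·(0.790201 + 7.168167 + 5.265225) = 3.77·13.223594 = 49.852949 m
RLR: c = (6 − d² + 2cos(α−β) + 2d(sin α − sin β))/8 = -2.847531, |c| > 1 → infeasible
LRL: c = (6 − d² + 2cos(α−β) − 2d(sin α − sin β))/8 = -8.265598, |c| > 1 → infeasible
Shortest: RSR with L = 27.732709 m ≈ 27.7327 m

27.7327 m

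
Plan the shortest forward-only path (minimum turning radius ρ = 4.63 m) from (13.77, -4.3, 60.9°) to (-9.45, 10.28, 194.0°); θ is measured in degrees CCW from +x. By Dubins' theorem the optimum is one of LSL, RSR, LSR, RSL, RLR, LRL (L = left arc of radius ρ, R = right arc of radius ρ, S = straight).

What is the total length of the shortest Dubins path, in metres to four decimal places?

Let ψ = atan2(Δy, Δx) = atan2(14.58, -23.22) = 147.8750° be the start→goal bearing.
Normalize: d = |goal − start| / ρ = 27.417965/4.63 = 5.921807, α = (θ_start − ψ) mod 360° = 273.0250° = 4.765185 rad, β = (θ_goal − ψ) mod 360° = 46.1250° = 0.805033 rad.
Common terms: sin α = -0.998607, cos α = 0.052772, sin β = 0.720854, cos β = 0.693087, cos(α−β) = -0.683274, d² = 35.067794. Work in radians in the unit-radius frame; every candidate has L = ρ·(t + p + q).
LSL: p² = 2 + d² − 2cos(α−β) + 2d(sin α − sin β) = 18.069720; p = √p² = 4.250849; φ = atan2(cos β − cos α, d + sin α − sin β) = 0.151208 rad; t = (φ − α) mod 2π = 1.669208 rad, q = (β − φ) mod 2π = 0.653825 rad → L = 4.63·(1.669208 + 4.250849 + 0.653825) = 4.63·6.573883 = 30.437076 m
RSR: p² = 2 + d² − 2cos(α−β) + 2d(sin β − sin α) = 58.798963; p = √p² = 7.668048; φ = atan2(cos α − cos β, d − sin α + sin β) = -0.083602 rad; t = (α − φ) mod 2π = 4.848787 rad, q = (φ − β) mod 2π = 5.394550 rad → L = 4.63·(4.848787 + 7.668048 + 5.394550) = 4.63·17.911386 = 82.929715 m
LSR: p² = d² − 2 + 2cos(α−β) + 2d(sin α + sin β) = 28.411647; p = √p² = 5.330258; φ = atan2(−cos α − cos β, d + sin α + sin β) − atan2(−2, p) = 0.227572 rad; t = (φ − α) mod 2π = 1.745572 rad, q = (φ − β) mod 2π = 5.705724 rad → L = 4.63·(1.745572 + 5.330258 + 5.705724) = 4.63·12.781554 = 59.178597 m
RSL: p² = d² − 2 + 2cos(α−β) − 2d(sin α + sin β) = 34.990846; p = √p² = 5.915306; φ = atan2(cos α + cos β, d − sin α − sin β) − atan2(2, p) = -0.206307 rad; t = (α − φ) mod 2π = 4.971492 rad, q = (β − φ) mod 2π = 1.011340 rad → L = 4.63·(4.971492 + 5.915306 + 1.011340) = 4.63·11.898138 = 55.088379 m
RLR: c = (6 − d² + 2cos(α−β) + 2d(sin α − sin β))/8 = -6.349870, |c| > 1 → infeasible
LRL: c = (6 − d² + 2cos(α−β) − 2d(sin α − sin β))/8 = -1.258715, |c| > 1 → infeasible
Shortest: LSL with L = 30.437076 m ≈ 30.4371 m

30.4371 m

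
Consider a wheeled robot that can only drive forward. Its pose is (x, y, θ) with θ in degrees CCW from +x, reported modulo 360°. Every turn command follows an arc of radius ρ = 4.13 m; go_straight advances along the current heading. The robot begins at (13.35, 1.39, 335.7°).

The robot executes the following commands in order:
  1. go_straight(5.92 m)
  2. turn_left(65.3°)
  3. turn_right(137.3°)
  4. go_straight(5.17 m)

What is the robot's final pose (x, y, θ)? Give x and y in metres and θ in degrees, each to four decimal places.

(29.4018, -9.1080, 263.7000°)

set_pose: (x, y, θ) = (13.3500, 1.3900, 335.7000°), ρ = 4.13
go_straight(5.92): x += 5.92·cos θ, y += 5.92·sin θ → (18.7455, -1.0462, 335.7000°)
turn_left(65.3°): centre at ρ to the left, rotate +65.3° → (23.1546, -0.3990, 401.0000° ≡ 41.0000°)
turn_right(137.3°): centre at ρ to the right, rotate −137.3° → (29.9692, -3.9692, -96.3000° ≡ 263.7000°)
go_straight(5.17): x += 5.17·cos θ, y += 5.17·sin θ → (29.4018, -9.1080, 263.7000°)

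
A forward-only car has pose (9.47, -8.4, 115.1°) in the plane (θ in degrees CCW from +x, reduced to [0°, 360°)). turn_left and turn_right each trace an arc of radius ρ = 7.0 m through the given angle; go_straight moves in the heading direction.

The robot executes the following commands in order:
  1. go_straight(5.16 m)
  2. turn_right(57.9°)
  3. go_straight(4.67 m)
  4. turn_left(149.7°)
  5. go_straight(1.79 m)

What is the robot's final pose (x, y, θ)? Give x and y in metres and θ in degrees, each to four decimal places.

set_pose: (x, y, θ) = (9.4700, -8.4000, 115.1000°), ρ = 7.0
go_straight(5.16): x += 5.16·cos θ, y += 5.16·sin θ → (7.2811, -3.7273, 115.1000°)
turn_right(57.9°): centre at ρ to the right, rotate −57.9° → (7.7361, 3.0341, 57.2000°)
go_straight(4.67): x += 4.67·cos θ, y += 4.67·sin θ → (10.2659, 6.9595, 57.2000°)
turn_left(149.7°): centre at ρ to the left, rotate +149.7° → (1.2149, 16.9941, 206.9000°)
go_straight(1.79): x += 1.79·cos θ, y += 1.79·sin θ → (-0.3814, 16.1842, 206.9000°)

(-0.3814, 16.1842, 206.9000°)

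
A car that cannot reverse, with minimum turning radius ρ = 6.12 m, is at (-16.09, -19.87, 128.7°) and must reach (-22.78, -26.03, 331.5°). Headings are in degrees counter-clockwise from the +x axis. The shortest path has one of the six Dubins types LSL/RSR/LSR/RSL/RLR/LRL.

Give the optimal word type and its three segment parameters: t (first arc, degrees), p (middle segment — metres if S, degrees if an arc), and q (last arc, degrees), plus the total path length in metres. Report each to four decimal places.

RLR: t = 22.5186°, p = 241.4043°, q = 16.0857°, L = 29.9089 m

Let ψ = atan2(Δy, Δx) = atan2(-6.16, -6.69) = -137.3618° be the start→goal bearing.
Normalize: d = |goal − start| / ρ = 9.094048/6.12 = 1.485955, α = (θ_start − ψ) mod 360° = 266.0618° = 4.643655 rad, β = (θ_goal − ψ) mod 360° = 108.8618° = 1.899997 rad.
Common terms: sin α = -0.997639, cos α = -0.068680, sin β = 0.946301, cos β = -0.323287, cos(α−β) = -0.921863, d² = 2.208064. Work in radians in the unit-radius frame; every candidate has L = ρ·(t + p + q).
LSL: p² = 2 + d² − 2cos(α−β) + 2d(sin α − sin β) = 0.274574; p = √p² = 0.523998; φ = atan2(cos β − cos α, d + sin α − sin β) = -2.634208 rad; t = (φ − α) mod 2π = 5.288508 rad, q = (β − φ) mod 2π = 4.534205 rad → L = 6.12·(5.288508 + 0.523998 + 4.534205) = 6.12·10.346711 = 63.321874 m
RSR: p² = 2 + d² − 2cos(α−β) + 2d(sin β − sin α) = 11.829006; p = √p² = 3.439332; φ = atan2(cos α − cos β, d − sin α + sin β) = 0.074096 rad; t = (α − φ) mod 2π = 4.569559 rad, q = (φ − β) mod 2π = 4.457284 rad → L = 6.12·(4.569559 + 3.439332 + 4.457284) = 6.12·12.466175 = 76.292991 m
LSR: p² = d² − 2 + 2cos(α−β) + 2d(sin α + sin β) = -1.788234 < 0 → infeasible
RSL: p² = d² − 2 + 2cos(α−β) − 2d(sin α + sin β) = -1.483091 < 0 → infeasible
RLR: c = (6 − d² + 2cos(α−β) + 2d(sin α − sin β))/8 = -0.478626; p = 2π − arccos c = 4.213300 rad; φ = atan2(cos α − cos β, d − sin α + sin β) = 0.074096 rad; t = (α − φ + p/2) mod 2π = 0.393024 rad, q = (α − β − t + p) mod 2π = 0.280749 rad → L = 6.12·(0.393024 + 4.213300 + 0.280749) = 6.12·4.887073 = 29.908884 m
LRL: c = (6 − d² + 2cos(α−β) − 2d(sin α − sin β))/8 = 0.965678; p = 2π − arccos c = 6.020431 rad; φ = atan2(cos β − cos α, d + sin α − sin β) = -2.634208 rad; t = (φ − α + p/2) mod 2π = 2.015538 rad, q = (β − α − t + p) mod 2π = 1.261235 rad → L = 6.12·(2.015538 + 6.020431 + 1.261235) = 6.12·9.297204 = 56.898889 m
Shortest: RLR with L = 29.908884 m ≈ 29.9089 m
Convert RLR to answer units (arcs ×180/π): t = 0.393024·180/π = 22.5186°, p = 4.213300·180/π = 241.4043°, q = 0.280749·180/π = 16.0857°, L = 29.9089 m.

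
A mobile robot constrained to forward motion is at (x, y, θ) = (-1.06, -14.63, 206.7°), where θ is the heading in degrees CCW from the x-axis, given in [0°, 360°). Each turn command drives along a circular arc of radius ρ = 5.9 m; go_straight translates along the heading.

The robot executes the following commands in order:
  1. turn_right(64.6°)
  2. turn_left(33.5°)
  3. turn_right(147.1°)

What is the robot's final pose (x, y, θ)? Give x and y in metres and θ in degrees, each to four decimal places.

(-12.8695, -1.7201, 28.5000°)

set_pose: (x, y, θ) = (-1.0600, -14.6300, 206.7000°), ρ = 5.9
turn_right(64.6°): centre at ρ to the right, rotate −64.6° → (-7.3353, -14.0147, 142.1000°)
turn_left(33.5°): centre at ρ to the left, rotate +33.5° → (-10.5069, -12.7877, 175.6000°)
turn_right(147.1°): centre at ρ to the right, rotate −147.1° → (-12.8695, -1.7201, 28.5000°)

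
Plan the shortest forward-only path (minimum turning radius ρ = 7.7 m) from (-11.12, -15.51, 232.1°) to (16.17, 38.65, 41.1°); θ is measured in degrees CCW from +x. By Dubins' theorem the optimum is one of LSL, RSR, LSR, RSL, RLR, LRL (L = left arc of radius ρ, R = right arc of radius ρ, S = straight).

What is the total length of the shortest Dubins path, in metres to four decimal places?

Let ψ = atan2(Δy, Δx) = atan2(54.16, 27.29) = 63.2575° be the start→goal bearing.
Normalize: d = |goal − start| / ρ = 60.646927/7.7 = 7.876224, α = (θ_start − ψ) mod 360° = 168.8425° = 2.946858 rad, β = (θ_goal − ψ) mod 360° = 337.8425° = 5.896464 rad.
Common terms: sin α = 0.193507, cos α = -0.981099, sin β = -0.377154, cos β = 0.926151, cos(α−β) = -0.981627, d² = 62.034908. Work in radians in the unit-radius frame; every candidate has L = ρ·(t + p + q).
LSL: p² = 2 + d² − 2cos(α−β) + 2d(sin α − sin β) = 74.987462; p = √p² = 8.659530; φ = atan2(cos β − cos α, d + sin α − sin β) = 0.222069 rad; t = (φ − α) mod 2π = 3.558397 rad, q = (β − φ) mod 2π = 5.674395 rad → L = 7.7·(3.558397 + 8.659530 + 5.674395) = 7.7·17.892322 = 137.770879 m
RSR: p² = 2 + d² − 2cos(α−β) + 2d(sin β − sin α) = 57.008863; p = √p² = 7.550421; φ = atan2(cos α − cos β, d − sin α + sin β) = -0.255368 rad; t = (α − φ) mod 2π = 3.202226 rad, q = (φ − β) mod 2π = 0.131353 rad → L = 7.7·(3.202226 + 7.550421 + 0.131353) = 7.7·10.884000 = 83.806802 m
LSR: p² = d² − 2 + 2cos(α−β) + 2d(sin α + sin β) = 55.178760; p = √p² = 7.428241; φ = atan2(−cos α − cos β, d + sin α + sin β) − atan2(−2, p) = 0.270149 rad; t = (φ − α) mod 2π = 3.606477 rad, q = (φ − β) mod 2π = 0.656870 rad → L = 7.7·(3.606477 + 7.428241 + 0.656870) = 7.7·11.691587 = 90.025223 m
RSL: p² = d² − 2 + 2cos(α−β) − 2d(sin α + sin β) = 60.964548; p = √p² = 7.807980; φ = atan2(cos α + cos β, d − sin α − sin β) − atan2(2, p) = -0.257574 rad; t = (α − φ) mod 2π = 3.204432 rad, q = (β − φ) mod 2π = 6.154038 rad → L = 7.7·(3.204432 + 7.807980 + 6.154038) = 7.7·17.166450 = 132.181663 m
RLR: c = (6 − d² + 2cos(α−β) + 2d(sin α − sin β))/8 = -6.126108, |c| > 1 → infeasible
LRL: c = (6 − d² + 2cos(α−β) − 2d(sin α − sin β))/8 = -8.373433, |c| > 1 → infeasible
Shortest: RSR with L = 83.806802 m ≈ 83.8068 m

83.8068 m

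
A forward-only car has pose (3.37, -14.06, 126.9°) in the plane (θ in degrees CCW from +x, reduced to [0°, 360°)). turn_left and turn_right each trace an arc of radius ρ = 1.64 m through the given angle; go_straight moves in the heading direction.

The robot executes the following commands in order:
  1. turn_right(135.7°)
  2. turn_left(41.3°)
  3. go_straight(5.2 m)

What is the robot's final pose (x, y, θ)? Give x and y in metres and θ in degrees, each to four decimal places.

(10.4501, -8.4231, 32.5000°)

set_pose: (x, y, θ) = (3.3700, -14.0600, 126.9000°), ρ = 1.64
turn_right(135.7°): centre at ρ to the right, rotate −135.7° → (4.9324, -11.4546, -8.8000° ≡ 351.2000°)
turn_left(41.3°): centre at ρ to the left, rotate +41.3° → (6.0644, -11.2171, 392.5000° ≡ 32.5000°)
go_straight(5.2): x += 5.2·cos θ, y += 5.2·sin θ → (10.4501, -8.4231, 32.5000°)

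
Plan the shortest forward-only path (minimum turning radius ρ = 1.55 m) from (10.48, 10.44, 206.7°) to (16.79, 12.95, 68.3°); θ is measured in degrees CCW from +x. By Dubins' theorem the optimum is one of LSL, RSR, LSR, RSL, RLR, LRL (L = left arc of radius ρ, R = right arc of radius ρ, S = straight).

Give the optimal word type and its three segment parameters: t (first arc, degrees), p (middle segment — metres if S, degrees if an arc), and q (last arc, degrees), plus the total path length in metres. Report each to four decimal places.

Let ψ = atan2(Δy, Δx) = atan2(2.51, 6.31) = 21.6917° be the start→goal bearing.
Normalize: d = |goal − start| / ρ = 6.790891/1.55 = 4.381220, α = (θ_start − ψ) mod 360° = 185.0083° = 3.229003 rad, β = (θ_goal − ψ) mod 360° = 46.6083° = 0.813468 rad.
Common terms: sin α = -0.087299, cos α = -0.996182, sin β = 0.726674, cos β = 0.686983, cos(α−β) = -0.747798, d² = 19.195088. Work in radians in the unit-radius frame; every candidate has L = ρ·(t + p + q).
LSL: p² = 2 + d² − 2cos(α−β) + 2d(sin α − sin β) = 15.558294; p = √p² = 3.944400; φ = atan2(cos β − cos α, d + sin α − sin β) = 0.440866 rad; t = (φ − α) mod 2π = 3.495048 rad, q = (β − φ) mod 2π = 0.372602 rad → L = 1.55·(3.495048 + 3.944400 + 0.372602) = 1.55·7.812050 = 12.108677 m
RSR: p² = 2 + d² − 2cos(α−β) + 2d(sin β − sin α) = 29.823075; p = √p² = 5.461051; φ = atan2(cos α − cos β, d − sin α + sin β) = -0.313314 rad; t = (α − φ) mod 2π = 3.542317 rad, q = (φ − β) mod 2π = 5.156404 rad → L = 1.55·(3.542317 + 5.461051 + 5.156404) = 1.55·14.159772 = 21.947646 m
LSR: p² = d² − 2 + 2cos(α−β) + 2d(sin α + sin β) = 21.301972; p = √p² = 4.615406; φ = atan2(−cos α − cos β, d + sin α + sin β) − atan2(−2, p) = 0.470415 rad; t = (φ − α) mod 2π = 3.524597 rad, q = (φ − β) mod 2π = 5.940132 rad → L = 1.55·(3.524597 + 4.615406 + 5.940132) = 1.55·14.080135 = 21.824209 m
RSL: p² = d² − 2 + 2cos(α−β) − 2d(sin α + sin β) = 10.097013; p = √p² = 3.177580; φ = atan2(cos α + cos β, d − sin α − sin β) − atan2(2, p) = -0.644210 rad; t = (α − φ) mod 2π = 3.873213 rad, q = (β − φ) mod 2π = 1.457677 rad → L = 1.55·(3.873213 + 3.177580 + 1.457677) = 1.55·8.508470 = 13.188129 m
RLR: c = (6 − d² + 2cos(α−β) + 2d(sin α − sin β))/8 = -2.727884, |c| > 1 → infeasible
LRL: c = (6 − d² + 2cos(α−β) − 2d(sin α − sin β))/8 = -0.944787; p = 2π − arccos c = 3.475446 rad; φ = atan2(cos β − cos α, d + sin α − sin β) = 0.440866 rad; t = (φ − α + p/2) mod 2π = 5.232771 rad, q = (β − α − t + p) mod 2π = 2.110325 rad → L = 1.55·(5.232771 + 3.475446 + 2.110325) = 1.55·10.818541 = 16.768739 m
Shortest: LSL with L = 12.108677 m ≈ 12.1087 m
Convert LSL to answer units (arcs ×180/π): t = 3.495048·180/π = 200.2515°, p = ρ·p = 1.55·3.944400 = 6.1138 m, q = 0.372602·180/π = 21.3485°, L = 12.1087 m.

LSL: t = 200.2515°, p = 6.1138 m, q = 21.3485°, L = 12.1087 m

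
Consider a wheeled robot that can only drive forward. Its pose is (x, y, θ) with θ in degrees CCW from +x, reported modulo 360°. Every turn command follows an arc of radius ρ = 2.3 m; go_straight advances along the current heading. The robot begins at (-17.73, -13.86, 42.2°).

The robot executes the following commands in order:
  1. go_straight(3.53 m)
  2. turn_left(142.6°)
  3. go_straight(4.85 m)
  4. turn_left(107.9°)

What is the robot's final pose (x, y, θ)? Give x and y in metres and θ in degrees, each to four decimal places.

set_pose: (x, y, θ) = (-17.7300, -13.8600, 42.2000°), ρ = 2.3
go_straight(3.53): x += 3.53·cos θ, y += 3.53·sin θ → (-15.1150, -11.4888, 42.2000°)
turn_left(142.6°): centre at ρ to the left, rotate +142.6° → (-16.8524, -7.4930, 184.8000°)
go_straight(4.85): x += 4.85·cos θ, y += 4.85·sin θ → (-21.6854, -7.8989, 184.8000°)
turn_left(107.9°): centre at ρ to the left, rotate +107.9° → (-23.6147, -11.0784, 292.7000°)

(-23.6147, -11.0784, 292.7000°)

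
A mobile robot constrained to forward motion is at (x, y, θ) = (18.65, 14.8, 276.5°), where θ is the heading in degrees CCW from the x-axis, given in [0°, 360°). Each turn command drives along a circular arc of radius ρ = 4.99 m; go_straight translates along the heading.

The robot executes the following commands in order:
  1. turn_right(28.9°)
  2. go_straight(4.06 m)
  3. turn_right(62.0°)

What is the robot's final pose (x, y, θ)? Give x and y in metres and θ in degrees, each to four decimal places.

(12.6319, 5.5153, 185.6000°)

set_pose: (x, y, θ) = (18.6500, 14.8000, 276.5000°), ρ = 4.99
turn_right(28.9°): centre at ρ to the right, rotate −28.9° → (18.3056, 12.3336, 247.6000°)
go_straight(4.06): x += 4.06·cos θ, y += 4.06·sin θ → (16.7584, 8.5799, 247.6000°)
turn_right(62.0°): centre at ρ to the right, rotate −62.0° → (12.6319, 5.5153, 185.6000°)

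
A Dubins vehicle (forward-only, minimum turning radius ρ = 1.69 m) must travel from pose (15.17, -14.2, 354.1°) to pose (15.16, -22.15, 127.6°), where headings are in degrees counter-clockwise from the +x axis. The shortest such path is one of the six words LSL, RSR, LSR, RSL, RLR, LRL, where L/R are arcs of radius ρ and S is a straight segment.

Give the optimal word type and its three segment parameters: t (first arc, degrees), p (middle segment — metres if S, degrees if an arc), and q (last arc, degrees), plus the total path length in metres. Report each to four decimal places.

Let ψ = atan2(Δy, Δx) = atan2(-7.95, -0.01) = -90.0721° be the start→goal bearing.
Normalize: d = |goal − start| / ρ = 7.950006/1.69 = 4.704146, α = (θ_start − ψ) mod 360° = 84.1721° = 1.469080 rad, β = (θ_goal − ψ) mod 360° = 217.6721° = 3.799094 rad.
Common terms: sin α = 0.994831, cos α = 0.101541, sin β = -0.611141, cos β = -0.791522, cos(α−β) = -0.688355, d² = 22.128987. Work in radians in the unit-radius frame; every candidate has L = ρ·(t + p + q).
LSL: p² = 2 + d² − 2cos(α−β) + 2d(sin α − sin β) = 40.615155; p = √p² = 6.373002; φ = atan2(cos β − cos α, d + sin α − sin β) = -0.140595 rad; t = (φ − α) mod 2π = 4.673511 rad, q = (β − φ) mod 2π = 3.939689 rad → L = 1.69·(4.673511 + 6.373002 + 3.939689) = 1.69·14.986202 = 25.326681 m
RSR: p² = 2 + d² − 2cos(α−β) + 2d(sin β − sin α) = 10.396238; p = √p² = 3.224320; φ = atan2(cos α − cos β, d − sin α + sin β) = 0.280647 rad; t = (α − φ) mod 2π = 1.188433 rad, q = (φ − β) mod 2π = 2.764738 rad → L = 1.69·(1.188433 + 3.224320 + 2.764738) = 1.69·7.177491 = 12.129959 m
LSR: p² = d² − 2 + 2cos(α−β) + 2d(sin α + sin β) = 22.362146; p = √p² = 4.728863; φ = atan2(−cos α − cos β, d + sin α + sin β) − atan2(−2, p) = 0.534911 rad; t = (φ − α) mod 2π = 5.349017 rad, q = (φ − β) mod 2π = 3.019002 rad → L = 1.69·(5.349017 + 4.728863 + 3.019002) = 1.69·13.096882 = 22.133731 m
RSL: p² = d² − 2 + 2cos(α−β) − 2d(sin α + sin β) = 15.142410; p = √p² = 3.891325; φ = atan2(cos α + cos β, d − sin α − sin β) − atan2(2, p) = -0.633120 rad; t = (α − φ) mod 2π = 2.102199 rad, q = (β − φ) mod 2π = 4.432214 rad → L = 1.69·(2.102199 + 3.891325 + 4.432214) = 1.69·10.425738 = 17.619498 m
RLR: c = (6 − d² + 2cos(α−β) + 2d(sin α − sin β))/8 = -0.299530; p = 2π − arccos c = 4.408189 rad; φ = atan2(cos α − cos β, d − sin α + sin β) = 0.280647 rad; t = (α − φ + p/2) mod 2π = 3.392528 rad, q = (α − β − t + p) mod 2π = 4.968832 rad → L = 1.69·(3.392528 + 4.408189 + 4.968832) = 1.69·12.769549 = 21.580538 m
LRL: c = (6 − d² + 2cos(α−β) − 2d(sin α − sin β))/8 = -4.076894, |c| > 1 → infeasible
Shortest: RSR with L = 12.129959 m ≈ 12.1300 m
Convert RSR to answer units (arcs ×180/π): t = 1.188433·180/π = 68.0922°, p = ρ·p = 1.69·3.224320 = 5.4491 m, q = 2.764738·180/π = 158.4078°, L = 12.1300 m.

RSR: t = 68.0922°, p = 5.4491 m, q = 158.4078°, L = 12.1300 m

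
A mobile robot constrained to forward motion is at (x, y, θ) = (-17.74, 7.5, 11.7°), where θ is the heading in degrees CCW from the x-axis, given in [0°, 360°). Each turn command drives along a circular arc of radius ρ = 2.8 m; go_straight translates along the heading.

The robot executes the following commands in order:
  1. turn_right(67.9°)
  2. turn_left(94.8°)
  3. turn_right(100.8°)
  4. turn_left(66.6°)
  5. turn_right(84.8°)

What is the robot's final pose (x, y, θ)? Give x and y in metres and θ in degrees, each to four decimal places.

set_pose: (x, y, θ) = (-17.7400, 7.5000, 11.7000°), ρ = 2.8
turn_right(67.9°): centre at ρ to the right, rotate −67.9° → (-14.8454, 6.3158, -56.2000° ≡ 303.8000°)
turn_left(94.8°): centre at ρ to the left, rotate +94.8° → (-10.7718, 5.6852, 398.6000° ≡ 38.6000°)
turn_right(100.8°): centre at ρ to the right, rotate −100.8° → (-6.5481, 4.8028, -62.2000° ≡ 297.8000°)
turn_left(66.6°): centre at ρ to the left, rotate +66.6° → (-3.8565, 3.3169, 364.4000° ≡ 4.4000°)
turn_right(84.8°): centre at ρ to the right, rotate −84.8° → (-0.8809, 0.9921, -80.4000° ≡ 279.6000°)

(-0.8809, 0.9921, 279.6000°)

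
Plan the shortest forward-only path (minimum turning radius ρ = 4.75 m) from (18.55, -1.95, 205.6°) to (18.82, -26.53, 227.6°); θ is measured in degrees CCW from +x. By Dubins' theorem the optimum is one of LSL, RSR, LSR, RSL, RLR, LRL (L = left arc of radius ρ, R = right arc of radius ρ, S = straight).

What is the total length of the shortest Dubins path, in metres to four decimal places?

Let ψ = atan2(Δy, Δx) = atan2(-24.58, 0.27) = -89.3707° be the start→goal bearing.
Normalize: d = |goal − start| / ρ = 24.581483/4.75 = 5.175049, α = (θ_start − ψ) mod 360° = 294.9707° = 5.148209 rad, β = (θ_goal − ψ) mod 360° = 316.9707° = 5.532182 rad.
Common terms: sin α = -0.906524, cos α = 0.422154, sin β = -0.682373, cos β = 0.731004, cos(α−β) = 0.927184, d² = 26.781132. Work in radians in the unit-radius frame; every candidate has L = ρ·(t + p + q).
LSL: p² = 2 + d² − 2cos(α−β) + 2d(sin α − sin β) = 24.606777; p = √p² = 4.960522; φ = atan2(cos β − cos α, d + sin α − sin β) = 0.062302 rad; t = (φ − α) mod 2π = 1.197278 rad, q = (β − φ) mod 2π = 5.469880 rad → L = 4.75·(1.197278 + 4.960522 + 5.469880) = 4.75·11.627680 = 55.231478 m
RSR: p² = 2 + d² − 2cos(α−β) + 2d(sin β − sin α) = 29.246752; p = √p² = 5.408027; φ = atan2(cos α − cos β, d − sin α + sin β) = -0.057141 rad; t = (α − φ) mod 2π = 5.205350 rad, q = (φ − β) mod 2π = 0.693863 rad → L = 4.75·(5.205350 + 5.408027 + 0.693863) = 4.75·11.307240 = 53.709388 m
LSR: p² = d² − 2 + 2cos(α−β) + 2d(sin α + sin β) = 10.190261; p = √p² = 3.192219; φ = atan2(−cos α − cos β, d + sin α + sin β) − atan2(−2, p) = 0.248578 rad; t = (φ − α) mod 2π = 1.383554 rad, q = (φ − β) mod 2π = 0.999582 rad → L = 4.75·(1.383554 + 3.192219 + 0.999582) = 4.75·5.575354 = 26.482934 m
RSL: p² = d² − 2 + 2cos(α−β) − 2d(sin α + sin β) = 43.080739; p = √p² = 6.563592; φ = atan2(cos α + cos β, d − sin α − sin β) − atan2(2, p) = -0.126911 rad; t = (α − φ) mod 2π = 5.275120 rad, q = (β − φ) mod 2π = 5.659092 rad → L = 4.75·(5.275120 + 6.563592 + 5.659092) = 4.75·17.497804 = 83.114571 m
RLR: c = (6 − d² + 2cos(α−β) + 2d(sin α − sin β))/8 = -2.655844, |c| > 1 → infeasible
LRL: c = (6 − d² + 2cos(α−β) − 2d(sin α − sin β))/8 = -2.075847, |c| > 1 → infeasible
Shortest: LSR with L = 26.482934 m ≈ 26.4829 m

26.4829 m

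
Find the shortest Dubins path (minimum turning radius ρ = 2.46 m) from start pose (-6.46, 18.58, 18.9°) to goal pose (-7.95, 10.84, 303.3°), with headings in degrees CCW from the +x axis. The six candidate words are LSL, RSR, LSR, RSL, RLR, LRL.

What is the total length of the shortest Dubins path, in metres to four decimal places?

16.7247 m

Let ψ = atan2(Δy, Δx) = atan2(-7.74, -1.49) = -100.8965° be the start→goal bearing.
Normalize: d = |goal − start| / ρ = 7.882113/2.46 = 3.204111, α = (θ_start − ψ) mod 360° = 119.7965° = 2.090844 rad, β = (θ_goal − ψ) mod 360° = 44.1965° = 0.771375 rad.
Common terms: sin α = 0.867796, cos α = -0.496921, sin β = 0.697121, cos β = 0.716953, cos(α−β) = 0.248690, d² = 10.266326. Work in radians in the unit-radius frame; every candidate has L = ρ·(t + p + q).
LSL: p² = 2 + d² − 2cos(α−β) + 2d(sin α − sin β) = 12.862665; p = √p² = 3.586456; φ = atan2(cos β − cos α, d + sin α − sin β) = 0.345281 rad; t = (φ − α) mod 2π = 4.537622 rad, q = (β − φ) mod 2π = 0.426094 rad → L = 2.46·(4.537622 + 3.586456 + 0.426094) = 2.46·8.550172 = 21.033424 m
RSR: p² = 2 + d² − 2cos(α−β) + 2d(sin β − sin α) = 10.675228; p = √p² = 3.267297; φ = atan2(cos α − cos β, d − sin α + sin β) = -0.380648 rad; t = (α − φ) mod 2π = 2.471492 rad, q = (φ − β) mod 2π = 5.131162 rad → L = 2.46·(2.471492 + 3.267297 + 5.131162) = 2.46·10.869951 = 26.740079 m
LSR: p² = d² − 2 + 2cos(α−β) + 2d(sin α + sin β) = 18.792042; p = √p² = 4.334979; φ = atan2(−cos α − cos β, d + sin α + sin β) − atan2(−2, p) = 0.386158 rad; t = (φ − α) mod 2π = 4.578500 rad, q = (φ − β) mod 2π = 5.897969 rad → L = 2.46·(4.578500 + 4.334979 + 5.897969) = 2.46·14.811448 = 36.436162 m
RSL: p² = d² − 2 + 2cos(α−β) − 2d(sin α + sin β) = -1.264630 < 0 → infeasible
RLR: c = (6 − d² + 2cos(α−β) + 2d(sin α − sin β))/8 = -0.334403; p = 2π − arccos c = 4.371417 rad; φ = atan2(cos α − cos β, d − sin α + sin β) = -0.380648 rad; t = (α − φ + p/2) mod 2π = 4.657200 rad, q = (α − β − t + p) mod 2π = 1.033685 rad → L = 2.46·(4.657200 + 4.371417 + 1.033685) = 2.46·10.062303 = 24.753264 m
LRL: c = (6 − d² + 2cos(α−β) − 2d(sin α − sin β))/8 = -0.607833; p = 2π − arccos c = 4.059060 rad; φ = atan2(cos β − cos α, d + sin α − sin β) = 0.345281 rad; t = (φ − α + p/2) mod 2π = 0.283967 rad, q = (β − α − t + p) mod 2π = 2.455624 rad → L = 2.46·(0.283967 + 4.059060 + 2.455624) = 2.46·6.798651 = 16.724682 m
Shortest: LRL with L = 16.724682 m ≈ 16.7247 m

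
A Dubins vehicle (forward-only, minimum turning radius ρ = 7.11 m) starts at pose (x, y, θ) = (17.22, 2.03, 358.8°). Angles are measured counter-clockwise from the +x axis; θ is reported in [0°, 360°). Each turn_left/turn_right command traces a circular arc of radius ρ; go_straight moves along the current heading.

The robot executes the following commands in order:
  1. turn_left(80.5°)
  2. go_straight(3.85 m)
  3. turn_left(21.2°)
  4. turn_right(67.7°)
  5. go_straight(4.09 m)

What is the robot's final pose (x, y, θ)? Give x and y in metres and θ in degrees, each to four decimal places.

set_pose: (x, y, θ) = (17.2200, 2.0300, 358.8000°), ρ = 7.11
turn_left(80.5°): centre at ρ to the left, rotate +80.5° → (24.3553, 7.8184, 439.3000° ≡ 79.3000°)
go_straight(3.85): x += 3.85·cos θ, y += 3.85·sin θ → (25.0701, 11.6014, 79.3000°)
turn_left(21.2°): centre at ρ to the left, rotate +21.2° → (25.0747, 14.2172, 100.5000°)
turn_right(67.7°): centre at ρ to the right, rotate −67.7° → (28.2141, 21.4893, 32.8000°)
go_straight(4.09): x += 4.09·cos θ, y += 4.09·sin θ → (31.6520, 23.7049, 32.8000°)

(31.6520, 23.7049, 32.8000°)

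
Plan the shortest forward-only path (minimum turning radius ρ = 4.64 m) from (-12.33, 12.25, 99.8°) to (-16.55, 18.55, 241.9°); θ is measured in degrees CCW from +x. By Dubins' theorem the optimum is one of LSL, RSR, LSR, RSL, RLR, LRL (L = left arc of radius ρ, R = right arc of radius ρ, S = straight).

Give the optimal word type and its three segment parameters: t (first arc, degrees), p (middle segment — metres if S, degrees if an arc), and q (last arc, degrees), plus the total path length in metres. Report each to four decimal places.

RLR: t = 76.6833°, p = 252.0714°, q = 33.2881°, L = 29.3194 m

Let ψ = atan2(Δy, Δx) = atan2(6.30, -4.22) = 123.8158° be the start→goal bearing.
Normalize: d = |goal − start| / ρ = 7.582770/4.64 = 1.634218, α = (θ_start − ψ) mod 360° = 335.9842° = 5.864030 rad, β = (θ_goal − ψ) mod 360° = 118.0842° = 2.060958 rad.
Common terms: sin α = -0.406989, cos α = 0.913433, sin β = 0.882257, cos β = -0.470768, cos(α−β) = -0.789084, d² = 2.670667. Work in radians in the unit-radius frame; every candidate has L = ρ·(t + p + q).
LSL: p² = 2 + d² − 2cos(α−β) + 2d(sin α − sin β) = 2.035020; p = √p² = 1.426541; φ = atan2(cos β − cos α, d + sin α − sin β) = -1.326551 rad; t = (φ − α) mod 2π = 5.375789 rad, q = (β − φ) mod 2π = 3.387509 rad → L = 4.64·(5.375789 + 1.426541 + 3.387509) = 4.64·10.189839 = 47.280855 m
RSR: p² = 2 + d² − 2cos(α−β) + 2d(sin β − sin α) = 10.462651; p = √p² = 3.234602; φ = atan2(cos α − cos β, d − sin α + sin β) = 0.442208 rad; t = (α − φ) mod 2π = 5.421823 rad, q = (φ − β) mod 2π = 4.664435 rad → L = 4.64·(5.421823 + 3.234602 + 4.664435) = 4.64·13.320860 = 61.808790 m
LSR: p² = d² − 2 + 2cos(α−β) + 2d(sin α + sin β) = 0.645882; p = √p² = 0.803668; φ = atan2(−cos α − cos β, d + sin α + sin β) − atan2(−2, p) = 0.981866 rad; t = (φ − α) mod 2π = 1.401021 rad, q = (φ − β) mod 2π = 5.204094 rad → L = 4.64·(1.401021 + 0.803668 + 5.204094) = 4.64·7.408783 = 34.376753 m
RSL: p² = d² − 2 + 2cos(α−β) − 2d(sin α + sin β) = -2.460884 < 0 → infeasible
RLR: c = (6 − d² + 2cos(α−β) + 2d(sin α − sin β))/8 = -0.307831; p = 2π − arccos c = 4.399476 rad; φ = atan2(cos α − cos β, d − sin α + sin β) = 0.442208 rad; t = (α − φ + p/2) mod 2π = 1.338376 rad, q = (α − β − t + p) mod 2π = 0.580988 rad → L = 4.64·(1.338376 + 4.399476 + 0.580988) = 4.64·6.318839 = 29.319415 m
LRL: c = (6 − d² + 2cos(α−β) − 2d(sin α − sin β))/8 = 0.745622; p = 2π − arccos c = 5.553857 rad; φ = atan2(cos β − cos α, d + sin α − sin β) = -1.326551 rad; t = (φ − α + p/2) mod 2π = 1.869533 rad, q = (β − α − t + p) mod 2π = 6.164438 rad → L = 4.64·(1.869533 + 5.553857 + 6.164438) = 4.64·13.587828 = 63.047521 m
Shortest: RLR with L = 29.319415 m ≈ 29.3194 m
Convert RLR to answer units (arcs ×180/π): t = 1.338376·180/π = 76.6833°, p = 4.399476·180/π = 252.0714°, q = 0.580988·180/π = 33.2881°, L = 29.3194 m.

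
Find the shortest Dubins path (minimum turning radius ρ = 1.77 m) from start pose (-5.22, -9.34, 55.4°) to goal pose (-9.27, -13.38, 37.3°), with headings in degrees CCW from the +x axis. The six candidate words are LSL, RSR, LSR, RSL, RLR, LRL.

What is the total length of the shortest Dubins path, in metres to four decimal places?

15.7259 m

Let ψ = atan2(Δy, Δx) = atan2(-4.04, -4.05) = -135.0708° be the start→goal bearing.
Normalize: d = |goal − start| / ρ = 5.720498/1.77 = 3.231920, α = (θ_start − ψ) mod 360° = 190.4708° = 3.324343 rad, β = (θ_goal − ψ) mod 360° = 172.3708° = 3.008438 rad.
Common terms: sin α = -0.181735, cos α = -0.983348, sin β = 0.132761, cos β = -0.991148, cos(α−β) = 0.950516, d² = 10.445306. Work in radians in the unit-radius frame; every candidate has L = ρ·(t + p + q).
LSL: p² = 2 + d² − 2cos(α−β) + 2d(sin α − sin β) = 8.511423; p = √p² = 2.917434; φ = atan2(cos β − cos α, d + sin α − sin β) = -0.002674 rad; t = (φ − α) mod 2π = 2.956169 rad, q = (β − φ) mod 2π = 3.011112 rad → L = 1.77·(2.956169 + 2.917434 + 3.011112) = 1.77·8.884715 = 15.725946 m
RSR: p² = 2 + d² − 2cos(α−β) + 2d(sin β − sin α) = 12.577126; p = √p² = 3.546424; φ = atan2(cos α − cos β, d − sin α + sin β) = 0.002200 rad; t = (α − φ) mod 2π = 3.322143 rad, q = (φ − β) mod 2π = 3.276946 rad → L = 1.77·(3.322143 + 3.546424 + 3.276946) = 1.77·10.145514 = 17.957560 m
LSR: p² = d² − 2 + 2cos(α−β) + 2d(sin α + sin β) = 10.029780; p = √p² = 3.166983; φ = atan2(−cos α − cos β, d + sin α + sin β) − atan2(−2, p) = 1.118509 rad; t = (φ − α) mod 2π = 4.077352 rad, q = (φ − β) mod 2π = 4.393256 rad → L = 1.77·(4.077352 + 3.166983 + 4.393256) = 1.77·11.637591 = 20.598536 m
RSL: p² = d² − 2 + 2cos(α−β) − 2d(sin α + sin β) = 10.662896; p = √p² = 3.265409; φ = atan2(cos α + cos β, d − sin α − sin β) − atan2(2, p) = -1.091300 rad; t = (α − φ) mod 2π = 4.415643 rad, q = (β − φ) mod 2π = 4.099738 rad → L = 1.77·(4.415643 + 3.265409 + 4.099738) = 1.77·11.780790 = 20.851999 m
RLR: c = (6 − d² + 2cos(α−β) + 2d(sin α − sin β))/8 = -0.572141; p = 2π − arccos c = 4.103275 rad; φ = atan2(cos α − cos β, d − sin α + sin β) = 0.002200 rad; t = (α − φ + p/2) mod 2π = 5.373781 rad, q = (α − β − t + p) mod 2π = 5.328584 rad → L = 1.77·(5.373781 + 4.103275 + 5.328584) = 1.77·14.805641 = 26.205984 m
LRL: c = (6 − d² + 2cos(α−β) − 2d(sin α − sin β))/8 = -0.063928; p = 2π − arccos c = 4.648417 rad; φ = atan2(cos β − cos α, d + sin α − sin β) = -0.002674 rad; t = (φ − α + p/2) mod 2π = 5.280377 rad, q = (β − α − t + p) mod 2π = 5.335321 rad → L = 1.77·(5.280377 + 4.648417 + 5.335321) = 1.77·15.264116 = 27.017485 m
Shortest: LSL with L = 15.725946 m ≈ 15.7259 m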